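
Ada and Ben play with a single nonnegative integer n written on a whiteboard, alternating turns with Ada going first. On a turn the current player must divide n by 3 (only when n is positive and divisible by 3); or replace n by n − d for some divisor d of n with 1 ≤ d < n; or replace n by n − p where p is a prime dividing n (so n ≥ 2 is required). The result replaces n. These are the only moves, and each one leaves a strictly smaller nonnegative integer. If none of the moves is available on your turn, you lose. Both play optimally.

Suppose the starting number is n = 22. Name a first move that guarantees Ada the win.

Move to 20.

Classify positions by backward induction: terminal positions (no move available) are L. From any other position, the mover wins iff some move reaches an L.
n=0: no move → L
n=1: no move → L
n=2: →0(L), so W
n=3: →0(L), so W
n=4: →2(W), 3(W) — all W, so L
n=5: →0(L), so W
n=6: →4(L), so W
n=7: →0(L), so W
n=8: →4(L), so W
n=9: →3(W), 6(W), 8(W) — all W, so L
n=10: →9(L), so W
n=11: →0(L), so W
n=12: →4(L), so W
n=13: →0(L), so W
n=14: →7(W), 12(W), 13(W) — all W, so L
n=15: →14(L), so W
n=16: →14(L), so W
n=17: →0(L), so W
n=18: →9(L), so W
n=19: →0(L), so W
n=20: →10(W), 15(W), 16(W), 18(W), 19(W) — all W, so L
n=21: →14(L), so W
n=22: →20(L), so W
From 22, the L positions reachable in one move are: 20.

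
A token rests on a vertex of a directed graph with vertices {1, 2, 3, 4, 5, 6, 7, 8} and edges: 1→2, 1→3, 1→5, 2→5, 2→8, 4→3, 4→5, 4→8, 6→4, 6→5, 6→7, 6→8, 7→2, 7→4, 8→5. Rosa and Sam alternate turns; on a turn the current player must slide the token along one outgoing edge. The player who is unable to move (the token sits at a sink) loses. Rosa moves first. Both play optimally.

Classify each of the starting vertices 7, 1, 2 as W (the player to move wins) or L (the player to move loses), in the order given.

Use the standard recursion: the mover loses at a terminal position; elsewhere, the mover wins exactly when some move hands the opponent an L position.
Every edge goes from a vertex to one that appears earlier in the order 5, 3, 8, 2, 4, 7, 6, 1, so processing vertices in that order labels each vertex after all of its successors.
5: no outgoing edge → L
3: no outgoing edge → L
8: can move to 5, which is L ⇒ W
2: can move to 5, which is L ⇒ W
4: can move to 3, which is L ⇒ W
7: moves to 4(W), 2(W); every one is W ⇒ L
6: can move to 7, which is L ⇒ W
1: can move to 3, which is L ⇒ W

7: L, 1: W, 2: W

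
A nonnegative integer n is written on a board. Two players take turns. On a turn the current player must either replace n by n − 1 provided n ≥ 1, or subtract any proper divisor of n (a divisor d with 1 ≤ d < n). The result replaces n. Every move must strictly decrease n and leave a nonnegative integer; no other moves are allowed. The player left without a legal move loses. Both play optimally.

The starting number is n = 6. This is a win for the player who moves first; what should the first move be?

Use the standard recursion: the mover loses at a terminal position; elsewhere, the mover wins exactly when some move hands the opponent an L position.
n=0: no move → L
n=1: can move to 0, which is L ⇒ W
n=2: the only move is to 1(W), a W ⇒ L
n=3: can move to 2, which is L ⇒ W
n=4: can move to 2, which is L ⇒ W
n=5: the only move is to 4(W), a W ⇒ L
n=6: can move to 5, which is L ⇒ W
From 6, the L positions reachable in one move are: 5.

Move to 5.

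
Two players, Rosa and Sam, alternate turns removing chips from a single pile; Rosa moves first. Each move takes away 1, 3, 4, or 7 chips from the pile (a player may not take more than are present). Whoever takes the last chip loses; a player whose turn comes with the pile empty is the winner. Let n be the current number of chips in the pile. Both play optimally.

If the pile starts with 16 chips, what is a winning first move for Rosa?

Build the W/L table. Terminal = W. A non-terminal position is W if it has a move to some L; otherwise it is L.
n=0: no move; the opponent has just taken the last chip and therefore loses → W
n=1: →0(W) only, which is W, so L
n=2: →1(L), so W
n=3: →2(W), 0(W) — all W, so L
n=4: →3(L), so W
n=5: →1(L), so W
n=6: →3(L), so W
n=7: →3(L), so W
n=8: →1(L), so W
n=9: →8(W), 6(W), 5(W), 2(W) — all W, so L
n=10: →9(L), so W
n=11: →10(W), 8(W), 7(W), 4(W) — all W, so L
n=12: →11(L), so W
n=13: →9(L), so W
n=14: →11(L), so W
n=15: →11(L), so W
n=16: →9(L), so W
From 16, the L positions reachable in one move are: 9.

Remove 7, leaving 9.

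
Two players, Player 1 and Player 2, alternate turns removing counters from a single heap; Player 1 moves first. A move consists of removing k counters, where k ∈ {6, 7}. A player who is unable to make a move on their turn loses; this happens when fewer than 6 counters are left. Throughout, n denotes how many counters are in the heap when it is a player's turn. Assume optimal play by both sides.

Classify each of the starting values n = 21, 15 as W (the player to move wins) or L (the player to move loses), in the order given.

21: W, 15: L

Work bottom-up. With no move the player to move loses. Otherwise the position is W if at least one move leads to an L position for the opponent, and L if every move leads to a W.
n=0: no move → L
n=1: no move → L
n=2: no move → L
n=3: no move → L
n=4: no move → L
n=5: no move → L
n=6: W (go to 0, an L position)
n=7: W (go to 1, an L position)
n=8: W (go to 2, an L position)
n=9: W (go to 3, an L position)
n=10: W (go to 4, an L position)
n=11: W (go to 5, an L position)
n=12: W (go to 5, an L position)
n=13: L (options 7(W), 6(W) are all W)
n=14: L (options 8(W), 7(W) are all W)
n=15: L (options 9(W), 8(W) are all W)
n=16: L (options 10(W), 9(W) are all W)
n=17: L (options 11(W), 10(W) are all W)
n=18: L (options 12(W), 11(W) are all W)
n=19: W (go to 13, an L position)
n=20: W (go to 14, an L position)
n=21: W (go to 15, an L position)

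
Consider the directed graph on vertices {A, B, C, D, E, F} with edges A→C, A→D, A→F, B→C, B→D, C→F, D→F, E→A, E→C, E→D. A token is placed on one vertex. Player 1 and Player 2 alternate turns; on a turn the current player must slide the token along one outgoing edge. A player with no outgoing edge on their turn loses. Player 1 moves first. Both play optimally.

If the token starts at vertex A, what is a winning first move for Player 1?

Move to F.

Positions with no move are L. A position that does have a move is losing for the player to move precisely when every available move leads to a winning position for the opponent. Fill in the labels:
Every edge goes from a vertex to one that appears earlier in the order F, D, C, A, B, E, so processing vertices in that order labels each vertex after all of its successors.
F: no outgoing edge → L
D: can move to F, which is L ⇒ W
C: can move to F, which is L ⇒ W
A: can move to F, which is L ⇒ W
B: moves to C(W), D(W); every one is W ⇒ L
E: moves to A(W), C(W), D(W); every one is W ⇒ L
From A, the L positions reachable in one move are: F.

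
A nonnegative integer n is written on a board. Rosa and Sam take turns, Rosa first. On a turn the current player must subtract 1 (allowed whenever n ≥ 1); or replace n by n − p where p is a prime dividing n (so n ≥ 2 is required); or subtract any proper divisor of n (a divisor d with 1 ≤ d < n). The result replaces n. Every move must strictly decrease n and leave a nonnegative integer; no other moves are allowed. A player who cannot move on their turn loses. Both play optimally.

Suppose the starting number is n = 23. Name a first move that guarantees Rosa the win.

Classify positions by backward induction: terminal positions (no move available) are L. From any other position, the mover wins iff some move reaches an L.
n=0: no move → L
n=1: →0(L), so W
n=2: →0(L), so W
n=3: →0(L), so W
n=4: →2(W), 3(W) — all W, so L
n=5: →0(L), so W
n=6: →4(L), so W
n=7: →0(L), so W
n=8: →4(L), so W
n=9: →6(W), 8(W) — all W, so L
n=10: →9(L), so W
n=11: →0(L), so W
n=12: →9(L), so W
n=13: →0(L), so W
n=14: →7(W), 12(W), 13(W) — all W, so L
n=15: →14(L), so W
n=16: →14(L), so W
n=17: →0(L), so W
n=18: →9(L), so W
n=19: →0(L), so W
n=20: →10(W), 15(W), 16(W), 18(W), 19(W) — all W, so L
n=21: →14(L), so W
n=22: →20(L), so W
n=23: →0(L), so W
From 23, the L positions reachable in one move are: 0.

Move to 0.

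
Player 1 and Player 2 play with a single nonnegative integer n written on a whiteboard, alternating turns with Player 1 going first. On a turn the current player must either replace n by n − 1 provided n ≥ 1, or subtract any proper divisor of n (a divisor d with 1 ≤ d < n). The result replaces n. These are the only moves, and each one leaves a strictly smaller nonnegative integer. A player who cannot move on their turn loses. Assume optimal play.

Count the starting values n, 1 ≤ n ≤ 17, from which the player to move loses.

8

Positions with no move are L. A position that does have a move is losing for the player to move precisely when every available move leads to a winning position for the opponent. Fill in the labels:
n=0: no move → L
n=1: can move to 0, which is L ⇒ W
n=2: the only move is to 1(W), a W ⇒ L
n=3: can move to 2, which is L ⇒ W
n=4: can move to 2, which is L ⇒ W
n=5: the only move is to 4(W), a W ⇒ L
n=6: can move to 5, which is L ⇒ W
n=7: the only move is to 6(W), a W ⇒ L
n=8: can move to 7, which is L ⇒ W
n=9: moves to 6(W), 8(W); every one is W ⇒ L
n=10: can move to 5, which is L ⇒ W
n=11: the only move is to 10(W), a W ⇒ L
n=12: can move to 9, which is L ⇒ W
n=13: the only move is to 12(W), a W ⇒ L
n=14: can move to 7, which is L ⇒ W
n=15: moves to 10(W), 12(W), 14(W); every one is W ⇒ L
n=16: can move to 15, which is L ⇒ W
n=17: the only move is to 16(W), a W ⇒ L
L entries with 1 ≤ n ≤ 17 (n=0 is outside the asked range and is not counted): n = 2, 5, 7, 9, 11, 13, 15, 17; that makes 8.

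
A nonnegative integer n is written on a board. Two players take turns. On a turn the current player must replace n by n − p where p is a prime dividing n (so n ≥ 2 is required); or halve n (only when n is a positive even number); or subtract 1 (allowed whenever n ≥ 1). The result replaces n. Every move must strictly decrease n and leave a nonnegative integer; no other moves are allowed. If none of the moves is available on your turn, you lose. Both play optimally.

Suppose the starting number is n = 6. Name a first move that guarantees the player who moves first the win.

Move to 4.

Compute win/loss labels from the base case upward. A position with no move is L. Any other position is W if it can reach an L in one move, else L.
n=0: no move → L
n=1: can move to 0, which is L ⇒ W
n=2: can move to 0, which is L ⇒ W
n=3: can move to 0, which is L ⇒ W
n=4: moves to 2(W), 3(W); every one is W ⇒ L
n=5: can move to 0, which is L ⇒ W
n=6: can move to 4, which is L ⇒ W
From 6, the L positions reachable in one move are: 4.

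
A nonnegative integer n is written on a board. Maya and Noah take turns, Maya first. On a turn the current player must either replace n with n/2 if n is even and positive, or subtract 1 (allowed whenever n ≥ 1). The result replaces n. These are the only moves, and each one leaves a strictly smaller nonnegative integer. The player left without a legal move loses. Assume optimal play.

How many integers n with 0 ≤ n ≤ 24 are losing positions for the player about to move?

Compute win/loss labels from the base case upward. A position with no move is L. Any other position is W if it can reach an L in one move, else L.
n=0: no move → L
n=1: →0(L), so W
n=2: →1(W) only, which is W, so L
n=3: →2(L), so W
n=4: →2(L), so W
n=5: →4(W) only, which is W, so L
n=6: →5(L), so W
n=7: →6(W) only, which is W, so L
n=8: →7(L), so W
n=9: →8(W) only, which is W, so L
n=10: →5(L), so W
n=11: →10(W) only, which is W, so L
n=12: →11(L), so W
n=13: →12(W) only, which is W, so L
n=14: →7(L), so W
n=15: →14(W) only, which is W, so L
n=16: →15(L), so W
n=17: →16(W) only, which is W, so L
n=18: →9(L), so W
n=19: →18(W) only, which is W, so L
n=20: →19(L), so W
n=21: →20(W) only, which is W, so L
n=22: →11(L), so W
n=23: →22(W) only, which is W, so L
n=24: →23(L), so W
L entries with 0 ≤ n ≤ 24: n = 0, 2, 5, 7, 9, 11, 13, 15, 17, 19, 21, 23; that makes 12.

12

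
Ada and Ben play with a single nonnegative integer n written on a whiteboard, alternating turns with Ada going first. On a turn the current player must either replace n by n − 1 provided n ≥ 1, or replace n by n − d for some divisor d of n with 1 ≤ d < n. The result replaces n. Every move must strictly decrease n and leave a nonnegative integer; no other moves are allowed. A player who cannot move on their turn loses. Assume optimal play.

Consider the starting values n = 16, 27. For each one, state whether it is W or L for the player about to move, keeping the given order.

Positions with no move are L. A position that does have a move is losing for the player to move precisely when every available move leads to a winning position for the opponent. Fill in the labels:
n=0: no move → L
n=1: reaches L-position 0 → W
n=2: only reaches 1(W), which is W → L
n=3: reaches L-position 2 → W
n=4: reaches L-position 2 → W
n=5: only reaches 4(W), which is W → L
n=6: reaches L-position 5 → W
n=7: only reaches 6(W), which is W → L
n=8: reaches L-position 7 → W
n=9: only reaches 6(W), 8(W), all W → L
n=10: reaches L-position 5 → W
n=11: only reaches 10(W), which is W → L
n=12: reaches L-position 9 → W
n=13: only reaches 12(W), which is W → L
n=14: reaches L-position 7 → W
n=15: only reaches 10(W), 12(W), 14(W), all W → L
n=16: reaches L-position 15 → W
n=17: only reaches 16(W), which is W → L
n=18: reaches L-position 9 → W
n=19: only reaches 18(W), which is W → L
n=20: reaches L-position 15 → W
n=21: only reaches 14(W), 18(W), 20(W), all W → L
n=22: reaches L-position 11 → W
n=23: only reaches 22(W), which is W → L
n=24: reaches L-position 21 → W
n=25: only reaches 20(W), 24(W), all W → L
n=26: reaches L-position 13 → W
n=27: only reaches 18(W), 24(W), 26(W), all W → L

16: W, 27: L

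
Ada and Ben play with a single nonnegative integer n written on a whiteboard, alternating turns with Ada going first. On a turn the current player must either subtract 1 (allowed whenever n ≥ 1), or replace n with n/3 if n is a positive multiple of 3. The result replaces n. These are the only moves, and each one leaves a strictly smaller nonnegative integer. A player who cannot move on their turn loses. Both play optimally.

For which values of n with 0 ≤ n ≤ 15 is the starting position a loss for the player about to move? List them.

Compute win/loss labels from the base case upward. A position with no move is L. Any other position is W if it can reach an L in one move, else L.
n=0: no move → L
n=1: W (go to 0, an L position)
n=2: L (sole option 1(W) is W)
n=3: W (go to 2, an L position)
n=4: L (sole option 3(W) is W)
n=5: W (go to 4, an L position)
n=6: W (go to 2, an L position)
n=7: L (sole option 6(W) is W)
n=8: W (go to 7, an L position)
n=9: L (options 3(W), 8(W) are all W)
n=10: W (go to 9, an L position)
n=11: L (sole option 10(W) is W)
n=12: W (go to 4, an L position)
n=13: L (sole option 12(W) is W)
n=14: W (go to 13, an L position)
n=15: L (options 5(W), 14(W) are all W)
The losing starting values of n are exactly the entries labelled L in this table (8 of them).

0, 2, 4, 7, 9, 11, 13, 15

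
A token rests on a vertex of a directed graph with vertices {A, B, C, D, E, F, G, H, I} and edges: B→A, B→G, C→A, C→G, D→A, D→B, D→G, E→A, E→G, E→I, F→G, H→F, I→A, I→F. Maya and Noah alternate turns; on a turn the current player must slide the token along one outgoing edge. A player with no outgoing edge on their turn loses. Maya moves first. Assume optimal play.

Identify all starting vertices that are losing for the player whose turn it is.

Work bottom-up. With no move the player to move loses. Otherwise the position is W if at least one move leads to an L position for the opponent, and L if every move leads to a W.
Every edge goes from a vertex to one that appears earlier in the order A, G, B, D, C, F, I, E, H, so processing vertices in that order labels each vertex after all of its successors.
A: no outgoing edge → L
G: no outgoing edge → L
B: W (go to G, an L position)
D: W (go to G, an L position)
C: W (go to G, an L position)
F: W (go to G, an L position)
I: W (go to A, an L position)
E: W (go to G, an L position)
H: L (sole option F(W) is W)
Reading off the rows marked L gives the requested list; there are 3 such vertices.

A, G, H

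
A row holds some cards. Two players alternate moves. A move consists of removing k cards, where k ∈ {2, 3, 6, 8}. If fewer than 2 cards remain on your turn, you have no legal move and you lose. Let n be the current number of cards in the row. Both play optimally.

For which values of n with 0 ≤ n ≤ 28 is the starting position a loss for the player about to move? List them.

0, 1, 5, 10, 14, 15, 19, 24, 28

Work bottom-up. With no move the player to move loses. Otherwise the position is W if at least one move leads to an L position for the opponent, and L if every move leads to a W.
n=0: no move → L
n=1: no move → L
n=2: reaches L-position 0 → W
n=3: reaches L-position 1 → W
n=4: reaches L-position 1 → W
n=5: only reaches 3(W), 2(W), all W → L
n=6: reaches L-position 0 → W
n=7: reaches L-position 5 → W
n=8: reaches L-position 5 → W
n=9: reaches L-position 1 → W
n=10: only reaches 8(W), 7(W), 4(W), 2(W), all W → L
n=11: reaches L-position 5 → W
n=12: reaches L-position 10 → W
n=13: reaches L-position 10 → W
n=14: only reaches 12(W), 11(W), 8(W), 6(W), all W → L
n=15: only reaches 13(W), 12(W), 9(W), 7(W), all W → L
n=16: reaches L-position 14 → W
n=17: reaches L-position 15 → W
n=18: reaches L-position 15 → W
n=19: only reaches 17(W), 16(W), 13(W), 11(W), all W → L
n=20: reaches L-position 14 → W
n=21: reaches L-position 19 → W
n=22: reaches L-position 19 → W
n=23: reaches L-position 15 → W
n=24: only reaches 22(W), 21(W), 18(W), 16(W), all W → L
n=25: reaches L-position 19 → W
n=26: reaches L-position 24 → W
n=27: reaches L-position 24 → W
n=28: only reaches 26(W), 25(W), 22(W), 20(W), all W → L
Reading off the rows marked L gives the requested list; there are 9 such values of n.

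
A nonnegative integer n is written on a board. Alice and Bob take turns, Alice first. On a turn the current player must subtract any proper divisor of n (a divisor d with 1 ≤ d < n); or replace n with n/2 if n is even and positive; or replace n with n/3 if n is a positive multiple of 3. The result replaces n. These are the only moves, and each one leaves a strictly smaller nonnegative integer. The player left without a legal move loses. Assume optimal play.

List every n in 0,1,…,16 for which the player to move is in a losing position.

0, 1, 4, 7, 9, 11, 13, 15

Use the standard recursion: the mover loses at a terminal position; elsewhere, the mover wins exactly when some move hands the opponent an L position.
n=0: no move → L
n=1: no move → L
n=2: can move to 1, which is L ⇒ W
n=3: can move to 1, which is L ⇒ W
n=4: moves to 2(W), 3(W); every one is W ⇒ L
n=5: can move to 4, which is L ⇒ W
n=6: can move to 4, which is L ⇒ W
n=7: the only move is to 6(W), a W ⇒ L
n=8: can move to 4, which is L ⇒ W
n=9: moves to 3(W), 6(W), 8(W); every one is W ⇒ L
n=10: can move to 9, which is L ⇒ W
n=11: the only move is to 10(W), a W ⇒ L
n=12: can move to 4, which is L ⇒ W
n=13: the only move is to 12(W), a W ⇒ L
n=14: can move to 7, which is L ⇒ W
n=15: moves to 5(W), 10(W), 12(W), 14(W); every one is W ⇒ L
n=16: can move to 15, which is L ⇒ W
The losing starting values of n are exactly the entries labelled L in this table (8 of them).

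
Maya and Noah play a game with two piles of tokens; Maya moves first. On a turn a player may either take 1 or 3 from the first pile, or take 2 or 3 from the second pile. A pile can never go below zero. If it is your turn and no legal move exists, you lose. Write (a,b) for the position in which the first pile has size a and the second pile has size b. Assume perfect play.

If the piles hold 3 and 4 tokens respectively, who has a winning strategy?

Compute win/loss labels from the base case upward. A position with no move is L. Any other position is W if it can reach an L in one move, else L.
No move ever increases a pile, so every position that can arise here has a ≤ 3 and b ≤ 4; it is enough to label the cells with 0 ≤ a ≤ 3 and 0 ≤ b ≤ 4.
Every move lowers a or b (never raises either), so fill the grid row by row in increasing a, and left to right within a row: each cell's successors are then already labelled.
      b=0  b=1  b=2  b=3  b=4
a=0:    L    L    W    W    W
a=1:    W    W    L    L    W
a=2:    L    L    W    W    W
a=3:    W    W    L    L    W
Cells with no legal move (terminal, hence L): (0,0), (0,1).
The remaining L cells, each justified by listing all of its moves:
(1,2): only reaches (0,2)(W), (1,0)(W), all W → L
(1,3): only reaches (0,3)(W), (1,1)(W), (1,0)(W), all W → L
(2,0): only reaches (1,0)(W), which is W → L
(2,1): only reaches (1,1)(W), which is W → L
(3,2): only reaches (2,2)(W), (0,2)(W), (3,0)(W), all W → L
(3,3): only reaches (2,3)(W), (0,3)(W), (3,1)(W), (3,0)(W), all W → L
Every other cell has at least one move into one of the L cells above, so it is W.
From (3,4) Maya can move to (3,2), reaching an L position.

Maya wins.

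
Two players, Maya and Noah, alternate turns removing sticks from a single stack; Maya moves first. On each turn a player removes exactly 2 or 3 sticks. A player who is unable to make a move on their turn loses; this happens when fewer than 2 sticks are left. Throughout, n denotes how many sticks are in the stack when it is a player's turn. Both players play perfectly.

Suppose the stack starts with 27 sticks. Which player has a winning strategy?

Work bottom-up. With no move the player to move loses. Otherwise the position is W if at least one move leads to an L position for the opponent, and L if every move leads to a W.
n=0: no move → L
n=1: no move → L
n=2: reaches L-position 0 → W
n=3: reaches L-position 1 → W
n=4: reaches L-position 1 → W
n=5: only reaches 3(W), 2(W), all W → L
n=6: only reaches 4(W), 3(W), all W → L
n=7: reaches L-position 5 → W
n=8: reaches L-position 6 → W
n=9: reaches L-position 6 → W
n=10: only reaches 8(W), 7(W), all W → L
n=11: only reaches 9(W), 8(W), all W → L
n=12: reaches L-position 10 → W
n=13: reaches L-position 11 → W
n=14: reaches L-position 11 → W
n=15: only reaches 13(W), 12(W), all W → L
n=16: only reaches 14(W), 13(W), all W → L
n=17: reaches L-position 15 → W
n=18: reaches L-position 16 → W
n=19: reaches L-position 16 → W
n=20: only reaches 18(W), 17(W), all W → L
n=21: only reaches 19(W), 18(W), all W → L
n=22: reaches L-position 20 → W
n=23: reaches L-position 21 → W
n=24: reaches L-position 21 → W
n=25: only reaches 23(W), 22(W), all W → L
n=26: only reaches 24(W), 23(W), all W → L
n=27: reaches L-position 25 → W
From 27 Maya can remove 2, leaving 25, reaching an L position.

Maya wins.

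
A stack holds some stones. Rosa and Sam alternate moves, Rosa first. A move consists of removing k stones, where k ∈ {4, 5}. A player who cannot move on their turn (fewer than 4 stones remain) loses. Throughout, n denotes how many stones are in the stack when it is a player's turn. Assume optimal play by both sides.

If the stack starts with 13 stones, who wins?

Label each position W (a win for the player to move) or L (a loss). A position with no legal move is L; any other position is W exactly when some move reaches an L, and L when every move reaches a W.
n=0: no move → L
n=1: no move → L
n=2: no move → L
n=3: no move → L
n=4: reaches L-position 0 → W
n=5: reaches L-position 1 → W
n=6: reaches L-position 2 → W
n=7: reaches L-position 3 → W
n=8: reaches L-position 3 → W
n=9: only reaches 5(W), 4(W), all W → L
n=10: only reaches 6(W), 5(W), all W → L
n=11: only reaches 7(W), 6(W), all W → L
n=12: only reaches 8(W), 7(W), all W → L
n=13: reaches L-position 9 → W
The starting position 13 is W: Rosa should remove 4, leaving 9, handing over an L position.

Rosa wins.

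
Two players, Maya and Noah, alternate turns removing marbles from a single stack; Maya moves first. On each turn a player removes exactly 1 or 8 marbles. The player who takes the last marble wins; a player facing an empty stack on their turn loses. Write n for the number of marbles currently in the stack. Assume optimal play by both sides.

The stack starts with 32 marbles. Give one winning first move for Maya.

Remove 1, leaving 31.

Classify positions by backward induction: terminal positions (no move available) are L. From any other position, the mover wins iff some move reaches an L.
n=0: no move → L
n=1: can move to 0, which is L ⇒ W
n=2: the only move is to 1(W), a W ⇒ L
n=3: can move to 2, which is L ⇒ W
n=4: the only move is to 3(W), a W ⇒ L
n=5: can move to 4, which is L ⇒ W
n=6: the only move is to 5(W), a W ⇒ L
n=7: can move to 6, which is L ⇒ W
n=8: can move to 0, which is L ⇒ W
n=9: moves to 8(W), 1(W); every one is W ⇒ L
n=10: can move to 9, which is L ⇒ W
n=11: moves to 10(W), 3(W); every one is W ⇒ L
n=12: can move to 11, which is L ⇒ W
n=13: moves to 12(W), 5(W); every one is W ⇒ L
n=14: can move to 13, which is L ⇒ W
n=15: moves to 14(W), 7(W); every one is W ⇒ L
n=16: can move to 15, which is L ⇒ W
n=17: can move to 9, which is L ⇒ W
n=18: moves to 17(W), 10(W); every one is W ⇒ L
n=19: can move to 18, which is L ⇒ W
n=20: moves to 19(W), 12(W); every one is W ⇒ L
n=21: can move to 20, which is L ⇒ W
n=22: moves to 21(W), 14(W); every one is W ⇒ L
n=23: can move to 22, which is L ⇒ W
n=24: moves to 23(W), 16(W); every one is W ⇒ L
n=25: can move to 24, which is L ⇒ W
n=26: can move to 18, which is L ⇒ W
n=27: moves to 26(W), 19(W); every one is W ⇒ L
n=28: can move to 27, which is L ⇒ W
n=29: moves to 28(W), 21(W); every one is W ⇒ L
n=30: can move to 29, which is L ⇒ W
n=31: moves to 30(W), 23(W); every one is W ⇒ L
n=32: can move to 31, which is L ⇒ W
From 32, the L positions reachable in one move are: 31, 24. Any move reaching one of these is winning.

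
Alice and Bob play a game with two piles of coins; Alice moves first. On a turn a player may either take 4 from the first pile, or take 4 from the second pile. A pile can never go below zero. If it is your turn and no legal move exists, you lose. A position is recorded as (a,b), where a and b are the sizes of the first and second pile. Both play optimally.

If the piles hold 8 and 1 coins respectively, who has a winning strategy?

Bob wins.

Use the standard recursion: the mover loses at a terminal position; elsewhere, the mover wins exactly when some move hands the opponent an L position.
No move ever increases a pile, so every position that can arise here has a ≤ 8 and b ≤ 1; it is enough to label the cells with 0 ≤ a ≤ 8 and 0 ≤ b ≤ 1.
Every move lowers a or b (never raises either), so fill the grid row by row in increasing a, and left to right within a row: each cell's successors are then already labelled.
      b=0  b=1
a=0:    L    L
a=1:    L    L
a=2:    L    L
a=3:    L    L
a=4:    W    W
a=5:    W    W
a=6:    W    W
a=7:    W    W
a=8:    L    L
Cells with no legal move (terminal, hence L): (0,0), (0,1), (1,0), (1,1), (2,0), (2,1), (3,0), (3,1).
The remaining L cells, each justified by listing all of its moves:
(8,0): →(4,0)(W) only, which is W, so L
(8,1): →(4,1)(W) only, which is W, so L
Every other cell has at least one move into one of the L cells above, so it is W.
The starting position (8,1) is L: whatever Alice does, the opponent receives a W position.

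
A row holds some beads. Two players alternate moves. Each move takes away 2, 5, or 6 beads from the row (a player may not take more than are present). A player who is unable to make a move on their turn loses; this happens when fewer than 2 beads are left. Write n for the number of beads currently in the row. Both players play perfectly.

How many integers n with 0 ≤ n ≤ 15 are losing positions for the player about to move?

Positions with no move are L. A position that does have a move is losing for the player to move precisely when every available move leads to a winning position for the opponent. Fill in the labels:
n=0: no move → L
n=1: no move → L
n=2: can move to 0, which is L ⇒ W
n=3: can move to 1, which is L ⇒ W
n=4: the only move is to 2(W), a W ⇒ L
n=5: can move to 0, which is L ⇒ W
n=6: can move to 4, which is L ⇒ W
n=7: can move to 1, which is L ⇒ W
n=8: moves to 6(W), 3(W), 2(W); every one is W ⇒ L
n=9: can move to 4, which is L ⇒ W
n=10: can move to 8, which is L ⇒ W
n=11: moves to 9(W), 6(W), 5(W); every one is W ⇒ L
n=12: moves to 10(W), 7(W), 6(W); every one is W ⇒ L
n=13: can move to 11, which is L ⇒ W
n=14: can move to 12, which is L ⇒ W
n=15: moves to 13(W), 10(W), 9(W); every one is W ⇒ L
L entries with 0 ≤ n ≤ 15: n = 0, 1, 4, 8, 11, 12, 15; that makes 7.

7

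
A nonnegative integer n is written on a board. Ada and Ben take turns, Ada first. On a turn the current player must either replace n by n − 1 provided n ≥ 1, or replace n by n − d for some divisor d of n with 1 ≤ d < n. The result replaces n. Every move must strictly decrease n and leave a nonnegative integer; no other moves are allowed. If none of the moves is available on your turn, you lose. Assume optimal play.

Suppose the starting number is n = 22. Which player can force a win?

Use the standard recursion: the mover loses at a terminal position; elsewhere, the mover wins exactly when some move hands the opponent an L position.
n=0: no move → L
n=1: W (go to 0, an L position)
n=2: L (sole option 1(W) is W)
n=3: W (go to 2, an L position)
n=4: W (go to 2, an L position)
n=5: L (sole option 4(W) is W)
n=6: W (go to 5, an L position)
n=7: L (sole option 6(W) is W)
n=8: W (go to 7, an L position)
n=9: L (options 6(W), 8(W) are all W)
n=10: W (go to 5, an L position)
n=11: L (sole option 10(W) is W)
n=12: W (go to 9, an L position)
n=13: L (sole option 12(W) is W)
n=14: W (go to 7, an L position)
n=15: L (options 10(W), 12(W), 14(W) are all W)
n=16: W (go to 15, an L position)
n=17: L (sole option 16(W) is W)
n=18: W (go to 9, an L position)
n=19: L (sole option 18(W) is W)
n=20: W (go to 15, an L position)
n=21: L (options 14(W), 18(W), 20(W) are all W)
n=22: W (go to 11, an L position)
From 22 Ada can move to 11, reaching an L position.

Ada wins.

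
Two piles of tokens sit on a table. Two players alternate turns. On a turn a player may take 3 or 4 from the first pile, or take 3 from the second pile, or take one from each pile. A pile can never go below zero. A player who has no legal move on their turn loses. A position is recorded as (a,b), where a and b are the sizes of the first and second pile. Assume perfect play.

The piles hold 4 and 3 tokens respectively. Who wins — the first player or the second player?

The second player wins.

Compute win/loss labels from the base case upward. A position with no move is L. Any other position is W if it can reach an L in one move, else L.
No move ever increases a pile, so every position that can arise here has a ≤ 4 and b ≤ 3; it is enough to label the cells with 0 ≤ a ≤ 4 and 0 ≤ b ≤ 3.
Every move lowers a or b (never raises either), so fill the grid row by row in increasing a, and left to right within a row: each cell's successors are then already labelled.
      b=0  b=1  b=2  b=3
a=0:    L    L    L    W
a=1:    L    W    W    W
a=2:    L    W    L    W
a=3:    W    W    W    W
a=4:    W    W    W    L
Cells with no legal move (terminal, hence L): (0,0), (0,1), (0,2), (1,0), (2,0).
The remaining L cells, each justified by listing all of its moves:
(2,2): L (sole option (1,1)(W) is W)
(4,3): L (options (1,3)(W), (0,3)(W), (4,0)(W), (3,2)(W) are all W)
Every other cell has at least one move into one of the L cells above, so it is W.
The starting position (4,3) is L: whatever the player to move does, the opponent receives a W position.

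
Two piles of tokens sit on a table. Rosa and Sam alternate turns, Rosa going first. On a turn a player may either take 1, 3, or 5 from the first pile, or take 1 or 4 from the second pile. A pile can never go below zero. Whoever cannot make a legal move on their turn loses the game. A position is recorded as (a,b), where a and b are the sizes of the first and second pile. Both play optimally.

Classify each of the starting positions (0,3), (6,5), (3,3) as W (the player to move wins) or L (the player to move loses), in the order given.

(0,3): W, (6,5): L, (3,3): L

Positions with no move are L. A position that does have a move is losing for the player to move precisely when every available move leads to a winning position for the opponent. Fill in the labels:
No move ever increases a pile, so every position that can arise here has a ≤ 6 and b ≤ 5; it is enough to label the cells with 0 ≤ a ≤ 6 and 0 ≤ b ≤ 5.
Every move lowers a or b (never raises either), so fill the grid row by row in increasing a, and left to right within a row: each cell's successors are then already labelled.
      b=0  b=1  b=2  b=3  b=4  b=5
a=0:    L    W    L    W    W    L
a=1:    W    L    W    L    W    W
a=2:    L    W    L    W    W    L
a=3:    W    L    W    L    W    W
a=4:    L    W    L    W    W    L
a=5:    W    L    W    L    W    W
a=6:    L    W    L    W    W    L
Cells with no legal move (terminal, hence L): (0,0).
The remaining L cells, each justified by listing all of its moves:
(0,2): the only move is to (0,1)(W), a W ⇒ L
(0,5): moves to (0,4)(W), (0,1)(W); every one is W ⇒ L
(1,1): moves to (0,1)(W), (1,0)(W); every one is W ⇒ L
(1,3): moves to (0,3)(W), (1,2)(W); every one is W ⇒ L
(2,0): the only move is to (1,0)(W), a W ⇒ L
(2,2): moves to (1,2)(W), (2,1)(W); every one is W ⇒ L
(2,5): moves to (1,5)(W), (2,4)(W), (2,1)(W); every one is W ⇒ L
(3,1): moves to (2,1)(W), (0,1)(W), (3,0)(W); every one is W ⇒ L
(3,3): moves to (2,3)(W), (0,3)(W), (3,2)(W); every one is W ⇒ L
(4,0): moves to (3,0)(W), (1,0)(W); every one is W ⇒ L
(4,2): moves to (3,2)(W), (1,2)(W), (4,1)(W); every one is W ⇒ L
(4,5): moves to (3,5)(W), (1,5)(W), (4,4)(W), (4,1)(W); every one is W ⇒ L
(5,1): moves to (4,1)(W), (2,1)(W), (0,1)(W), (5,0)(W); every one is W ⇒ L
(5,3): moves to (4,3)(W), (2,3)(W), (0,3)(W), (5,2)(W); every one is W ⇒ L
(6,0): moves to (5,0)(W), (3,0)(W), (1,0)(W); every one is W ⇒ L
(6,2): moves to (5,2)(W), (3,2)(W), (1,2)(W), (6,1)(W); every one is W ⇒ L
(6,5): moves to (5,5)(W), (3,5)(W), (1,5)(W), (6,4)(W), (6,1)(W); every one is W ⇒ L
Every other cell has at least one move into one of the L cells above, so it is W.
(0,3): the move to (0,2) reaches an L cell, so W
(6,5): one of the L cells justified above, so L
(3,3): one of the L cells justified above, so L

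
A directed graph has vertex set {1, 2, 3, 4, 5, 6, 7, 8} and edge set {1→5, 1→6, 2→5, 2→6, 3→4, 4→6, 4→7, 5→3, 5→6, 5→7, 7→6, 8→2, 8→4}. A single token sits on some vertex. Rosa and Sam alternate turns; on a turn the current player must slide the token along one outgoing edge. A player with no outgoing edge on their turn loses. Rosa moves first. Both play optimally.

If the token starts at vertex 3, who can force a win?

Sam wins.

Build the W/L table. Terminal = L. A non-terminal position is W if it has a move to some L; otherwise it is L.
Every edge goes from a vertex to one that appears earlier in the order 6, 7, 4, 3, 5, 2, 8, 1, so processing vertices in that order labels each vertex after all of its successors.
6: no outgoing edge → L
7: W (go to 6, an L position)
4: W (go to 6, an L position)
3: L (sole option 4(W) is W)
5: W (go to 3, an L position)
2: W (go to 6, an L position)
8: L (options 2(W), 4(W) are all W)
1: W (go to 6, an L position)
The starting position 3 is L: whatever Rosa does, the opponent receives a W position.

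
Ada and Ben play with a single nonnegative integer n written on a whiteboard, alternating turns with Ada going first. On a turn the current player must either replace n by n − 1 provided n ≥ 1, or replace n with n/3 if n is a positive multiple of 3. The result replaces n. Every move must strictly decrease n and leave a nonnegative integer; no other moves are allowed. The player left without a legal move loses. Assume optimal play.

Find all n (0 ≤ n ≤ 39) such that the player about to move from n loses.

Label each position W (a win for the player to move) or L (a loss). A position with no legal move is L; any other position is W exactly when some move reaches an L, and L when every move reaches a W.
n=0: no move → L
n=1: can move to 0, which is L ⇒ W
n=2: the only move is to 1(W), a W ⇒ L
n=3: can move to 2, which is L ⇒ W
n=4: the only move is to 3(W), a W ⇒ L
n=5: can move to 4, which is L ⇒ W
n=6: can move to 2, which is L ⇒ W
n=7: the only move is to 6(W), a W ⇒ L
n=8: can move to 7, which is L ⇒ W
n=9: moves to 3(W), 8(W); every one is W ⇒ L
n=10: can move to 9, which is L ⇒ W
n=11: the only move is to 10(W), a W ⇒ L
n=12: can move to 4, which is L ⇒ W
n=13: the only move is to 12(W), a W ⇒ L
n=14: can move to 13, which is L ⇒ W
n=15: moves to 5(W), 14(W); every one is W ⇒ L
n=16: can move to 15, which is L ⇒ W
n=17: the only move is to 16(W), a W ⇒ L
n=18: can move to 17, which is L ⇒ W
n=19: the only move is to 18(W), a W ⇒ L
n=20: can move to 19, which is L ⇒ W
n=21: can move to 7, which is L ⇒ W
n=22: the only move is to 21(W), a W ⇒ L
n=23: can move to 22, which is L ⇒ W
n=24: moves to 8(W), 23(W); every one is W ⇒ L
n=25: can move to 24, which is L ⇒ W
n=26: the only move is to 25(W), a W ⇒ L
n=27: can move to 9, which is L ⇒ W
n=28: the only move is to 27(W), a W ⇒ L
n=29: can move to 28, which is L ⇒ W
n=30: moves to 10(W), 29(W); every one is W ⇒ L
n=31: can move to 30, which is L ⇒ W
n=32: the only move is to 31(W), a W ⇒ L
n=33: can move to 11, which is L ⇒ W
n=34: the only move is to 33(W), a W ⇒ L
n=35: can move to 34, which is L ⇒ W
n=36: moves to 12(W), 35(W); every one is W ⇒ L
n=37: can move to 36, which is L ⇒ W
n=38: the only move is to 37(W), a W ⇒ L
n=39: can move to 13, which is L ⇒ W
Reading off the rows marked L gives the requested list; there are 19 such values of n.

0, 2, 4, 7, 9, 11, 13, 15, 17, 19, 22, 24, 26, 28, 30, 32, 34, 36, 38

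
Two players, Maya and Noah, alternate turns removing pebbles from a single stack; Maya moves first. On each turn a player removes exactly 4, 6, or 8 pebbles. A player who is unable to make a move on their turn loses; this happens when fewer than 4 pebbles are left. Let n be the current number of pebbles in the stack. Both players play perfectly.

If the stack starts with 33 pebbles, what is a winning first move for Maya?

Classify positions by backward induction: terminal positions (no move available) are L. From any other position, the mover wins iff some move reaches an L.
n=0: no move → L
n=1: no move → L
n=2: no move → L
n=3: no move → L
n=4: reaches L-position 0 → W
n=5: reaches L-position 1 → W
n=6: reaches L-position 2 → W
n=7: reaches L-position 3 → W
n=8: reaches L-position 2 → W
n=9: reaches L-position 3 → W
n=10: reaches L-position 2 → W
n=11: reaches L-position 3 → W
n=12: only reaches 8(W), 6(W), 4(W), all W → L
n=13: only reaches 9(W), 7(W), 5(W), all W → L
n=14: only reaches 10(W), 8(W), 6(W), all W → L
n=15: only reaches 11(W), 9(W), 7(W), all W → L
n=16: reaches L-position 12 → W
n=17: reaches L-position 13 → W
n=18: reaches L-position 14 → W
n=19: reaches L-position 15 → W
n=20: reaches L-position 14 → W
n=21: reaches L-position 15 → W
n=22: reaches L-position 14 → W
n=23: reaches L-position 15 → W
n=24: only reaches 20(W), 18(W), 16(W), all W → L
n=25: only reaches 21(W), 19(W), 17(W), all W → L
n=26: only reaches 22(W), 20(W), 18(W), all W → L
n=27: only reaches 23(W), 21(W), 19(W), all W → L
n=28: reaches L-position 24 → W
n=29: reaches L-position 25 → W
n=30: reaches L-position 26 → W
n=31: reaches L-position 27 → W
n=32: reaches L-position 26 → W
n=33: reaches L-position 27 → W
From 33, the L positions reachable in one move are: 27, 25. Any move reaching one of these is winning.

Remove 6, leaving 27.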